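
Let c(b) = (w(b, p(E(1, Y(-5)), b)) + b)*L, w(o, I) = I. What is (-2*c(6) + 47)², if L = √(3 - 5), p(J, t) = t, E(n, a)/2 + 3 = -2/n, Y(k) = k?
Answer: 1057 - 2256*I*√2 ≈ 1057.0 - 3190.5*I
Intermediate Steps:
E(n, a) = -6 - 4/n (E(n, a) = -6 + 2*(-2/n) = -6 - 4/n)
L = I*√2 (L = √(-2) = I*√2 ≈ 1.4142*I)
c(b) = 2*I*b*√2 (c(b) = (b + b)*(I*√2) = (2*b)*(I*√2) = 2*I*b*√2)
(-2*c(6) + 47)² = (-4*I*6*√2 + 47)² = (-24*I*√2 + 47)² = (47 - 24*I*√2)²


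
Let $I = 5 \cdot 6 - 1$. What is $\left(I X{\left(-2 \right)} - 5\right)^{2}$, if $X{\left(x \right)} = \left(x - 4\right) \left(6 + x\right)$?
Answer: $491401$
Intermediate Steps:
$X{\left(x \right)} = \left(-4 + x\right) \left(6 + x\right)$
$I = 29$ ($I = 30 - 1 = 29$)
$\left(I X{\left(-2 \right)} - 5\right)^{2} = \left(29 \left(-24 + \left(-2\right)^{2} + 2 \left(-2\right)\right) - 5\right)^{2} = \left(29 \left(-24 + 4 - 4\right) - 5\right)^{2} = \left(29 \left(-24\right) - 5\right)^{2} = \left(-696 - 5\right)^{2} = \left(-701\right)^{2} = 491401$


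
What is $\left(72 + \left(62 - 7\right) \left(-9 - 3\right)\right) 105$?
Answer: $-61740$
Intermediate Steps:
$\left(72 + \left(62 - 7\right) \left(-9 - 3\right)\right) 105 = \left(72 + 55 \left(-12\right)\right) 105 = \left(72 - 660\right) 105 = \left(-588\right) 105 = -61740$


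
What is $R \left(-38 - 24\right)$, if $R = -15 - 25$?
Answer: $2480$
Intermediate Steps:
$R = -40$
$R \left(-38 - 24\right) = - 40 \left(-38 - 24\right) = \left(-40\right) \left(-62\right) = 2480$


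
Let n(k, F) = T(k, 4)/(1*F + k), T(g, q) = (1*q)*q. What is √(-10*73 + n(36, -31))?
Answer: I*√18170/5 ≈ 26.959*I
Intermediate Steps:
T(g, q) = q² (T(g, q) = q*q = q²)
n(k, F) = 16/(F + k) (n(k, F) = 4²/(1*F + k) = 16/(F + k))
√(-10*73 + n(36, -31)) = √(-10*73 + 16/(-31 + 36)) = √(-1*730 + 16/5) = √(-730 + 16*(⅕)) = √(-730 + 16/5) = √(-3634/5) = I*√18170/5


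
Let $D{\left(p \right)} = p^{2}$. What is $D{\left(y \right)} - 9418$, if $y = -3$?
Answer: $-9409$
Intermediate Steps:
$D{\left(y \right)} - 9418 = \left(-3\right)^{2} - 9418 = 9 - 9418 = -9409$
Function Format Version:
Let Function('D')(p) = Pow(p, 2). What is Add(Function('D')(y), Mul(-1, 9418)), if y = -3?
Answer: -9409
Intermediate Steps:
Add(Function('D')(y), Mul(-1, 9418)) = Add(Pow(-3, 2), Mul(-1, 9418)) = Add(9, -9418) = -9409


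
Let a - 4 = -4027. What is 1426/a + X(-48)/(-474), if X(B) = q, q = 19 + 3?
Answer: -127405/317817 ≈ -0.40088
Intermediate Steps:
a = -4023 (a = 4 - 4027 = -4023)
q = 22
X(B) = 22
1426/a + X(-48)/(-474) = 1426/(-4023) + 22/(-474) = 1426*(-1/4023) + 22*(-1/474) = -1426/4023 - 11/237 = -127405/317817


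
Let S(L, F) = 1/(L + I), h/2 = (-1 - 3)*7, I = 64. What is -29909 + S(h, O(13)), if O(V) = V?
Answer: -239271/8 ≈ -29909.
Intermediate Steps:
h = -56 (h = 2*((-1 - 3)*7) = 2*(-4*7) = 2*(-28) = -56)
S(L, F) = 1/(64 + L) (S(L, F) = 1/(L + 64) = 1/(64 + L))
-29909 + S(h, O(13)) = -29909 + 1/(64 - 56) = -29909 + 1/8 = -29909 + ⅛ = -239271/8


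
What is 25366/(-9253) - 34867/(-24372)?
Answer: -295595801/225514116 ≈ -1.3108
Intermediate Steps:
25366/(-9253) - 34867/(-24372) = 25366*(-1/9253) - 34867*(-1/24372) = -25366/9253 + 34867/24372 = -295595801/225514116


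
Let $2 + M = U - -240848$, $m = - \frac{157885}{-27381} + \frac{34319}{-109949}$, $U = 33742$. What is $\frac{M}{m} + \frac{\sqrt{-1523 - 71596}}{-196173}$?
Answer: $\frac{413325449942286}{8209804663} - \frac{i \sqrt{73119}}{196173} \approx 50345.0 - 0.0013784 i$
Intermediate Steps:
$m = \frac{16419609326}{3010513569}$ ($m = \left(-157885\right) \left(- \frac{1}{27381}\right) + 34319 \left(- \frac{1}{109949}\right) = \frac{157885}{27381} - \frac{34319}{109949} = \frac{16419609326}{3010513569} \approx 5.4541$)
$M = 274588$ ($M = -2 + \left(33742 - -240848\right) = -2 + \left(33742 + 240848\right) = -2 + 274590 = 274588$)
$\frac{M}{m} + \frac{\sqrt{-1523 - 71596}}{-196173} = \frac{274588}{\frac{16419609326}{3010513569}} + \frac{\sqrt{-1523 - 71596}}{-196173} = 274588 \cdot \frac{3010513569}{16419609326} + \sqrt{-73119} \left(- \frac{1}{196173}\right) = \frac{413325449942286}{8209804663} + i \sqrt{73119} \left(- \frac{1}{196173}\right) = \frac{413325449942286}{8209804663} - \frac{i \sqrt{73119}}{196173}$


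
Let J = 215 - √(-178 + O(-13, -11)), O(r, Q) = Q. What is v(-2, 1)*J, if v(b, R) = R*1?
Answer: 215 - 3*I*√21 ≈ 215.0 - 13.748*I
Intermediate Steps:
v(b, R) = R
J = 215 - 3*I*√21 (J = 215 - √(-178 - 11) = 215 - √(-189) = 215 - 3*I*√21 ≈ 215.0 - 13.748*I)
v(-2, 1)*J = 1*(215 - 3*I*√21) = 215 - 3*I*√21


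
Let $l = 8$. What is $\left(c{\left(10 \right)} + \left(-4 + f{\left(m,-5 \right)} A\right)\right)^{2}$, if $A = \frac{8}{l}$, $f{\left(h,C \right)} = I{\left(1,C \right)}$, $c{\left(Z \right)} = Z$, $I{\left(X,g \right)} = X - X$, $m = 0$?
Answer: $36$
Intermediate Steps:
$I{\left(X,g \right)} = 0$
$f{\left(h,C \right)} = 0$
$A = 1$ ($A = \frac{8}{8} = 8 \cdot \frac{1}{8} = 1$)
$\left(c{\left(10 \right)} + \left(-4 + f{\left(m,-5 \right)} A\right)\right)^{2} = \left(10 + \left(-4 + 0 \cdot 1\right)\right)^{2} = \left(10 + \left(-4 + 0\right)\right)^{2} = \left(10 - 4\right)^{2} = 6^{2} = 36$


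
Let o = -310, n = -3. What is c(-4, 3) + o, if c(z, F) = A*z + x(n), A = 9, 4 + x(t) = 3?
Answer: -347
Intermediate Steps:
x(t) = -1 (x(t) = -4 + 3 = -1)
c(z, F) = -1 + 9*z (c(z, F) = 9*z - 1 = -1 + 9*z)
c(-4, 3) + o = (-1 + 9*(-4)) - 310 = (-1 - 36) - 310 = -37 - 310 = -347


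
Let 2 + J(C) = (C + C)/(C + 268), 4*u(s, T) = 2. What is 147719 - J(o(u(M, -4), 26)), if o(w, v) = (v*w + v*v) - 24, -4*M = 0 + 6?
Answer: 137822363/933 ≈ 1.4772e+5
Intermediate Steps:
M = -3/2 (M = -(0 + 6)/4 = -¼*6 = -3/2 ≈ -1.5000)
u(s, T) = ½ (u(s, T) = (¼)*2 = ½)
o(w, v) = -24 + v² + v*w (o(w, v) = (v*w + v²) - 24 = (v² + v*w) - 24 = -24 + v² + v*w)
J(C) = -2 + 2*C/(268 + C) (J(C) = -2 + (C + C)/(C + 268) = -2 + (2*C)/(268 + C) = -2 + 2*C/(268 + C))
147719 - J(o(u(M, -4), 26)) = 147719 - (-536)/(268 + (-24 + 26² + 26*(½))) = 147719 - (-536)/(268 + (-24 + 676 + 13)) = 147719 - (-536)/(268 + 665) = 147719 - (-536)/933 = 147719 - 1*(-536/933) = 147719 + 536/933 = 137822363/933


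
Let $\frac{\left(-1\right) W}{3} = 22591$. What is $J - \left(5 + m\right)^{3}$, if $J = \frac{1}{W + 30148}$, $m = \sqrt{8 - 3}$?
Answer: $- \frac{7525001}{37625} - 80 \sqrt{5} \approx -378.89$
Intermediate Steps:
$W = -67773$ ($W = \left(-3\right) 22591 = -67773$)
$m = \sqrt{5} \approx 2.2361$
$J = - \frac{1}{37625}$ ($J = \frac{1}{-67773 + 30148} = \frac{1}{-37625} = - \frac{1}{37625} \approx -2.6578 \cdot 10^{-5}$)
$J - \left(5 + m\right)^{3} = - \frac{1}{37625} - \left(5 + \sqrt{5}\right)^{3}$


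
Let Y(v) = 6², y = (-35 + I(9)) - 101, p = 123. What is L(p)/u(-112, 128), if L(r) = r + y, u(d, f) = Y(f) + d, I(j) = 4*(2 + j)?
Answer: -31/76 ≈ -0.40789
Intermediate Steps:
I(j) = 8 + 4*j
y = -92 (y = (-35 + (8 + 4*9)) - 101 = (-35 + (8 + 36)) - 101 = (-35 + 44) - 101 = 9 - 101 = -92)
Y(v) = 36
u(d, f) = 36 + d
L(r) = -92 + r (L(r) = r - 92 = -92 + r)
L(p)/u(-112, 128) = (-92 + 123)/(36 - 112) = 31/(-76) = 31*(-1/76) = -31/76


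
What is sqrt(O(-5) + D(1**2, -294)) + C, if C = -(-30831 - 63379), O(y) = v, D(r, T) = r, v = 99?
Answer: 94220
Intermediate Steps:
O(y) = 99
C = 94210 (C = -1*(-94210) = 94210)
sqrt(O(-5) + D(1**2, -294)) + C = sqrt(99 + 1**2) + 94210 = sqrt(99 + 1) + 94210 = sqrt(100) + 94210 = 10 + 94210 = 94220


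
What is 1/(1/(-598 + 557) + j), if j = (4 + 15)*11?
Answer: 41/8568 ≈ 0.0047852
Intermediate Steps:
j = 209 (j = 19*11 = 209)
1/(1/(-598 + 557) + j) = 1/(1/(-598 + 557) + 209) = 1/(1/(-41) + 209) = 1/(-1/41 + 209) = 1/(8568/41) = 41/8568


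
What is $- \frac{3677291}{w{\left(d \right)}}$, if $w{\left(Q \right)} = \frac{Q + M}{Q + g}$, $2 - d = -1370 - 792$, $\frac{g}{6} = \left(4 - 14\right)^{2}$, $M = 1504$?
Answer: $- \frac{2541008081}{917} \approx -2.771 \cdot 10^{6}$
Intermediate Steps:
$g = 600$ ($g = 6 \left(4 - 14\right)^{2} = 6 \left(-10\right)^{2} = 6 \cdot 100 = 600$)
$d = 2164$ ($d = 2 - \left(-1370 - 792\right) = 2 - -2162 = 2 + 2162 = 2164$)
$w{\left(Q \right)} = \frac{1504 + Q}{600 + Q}$ ($w{\left(Q \right)} = \frac{Q + 1504}{Q + 600} = \frac{1504 + Q}{600 + Q}$)
$- \frac{3677291}{w{\left(d \right)}} = - \frac{3677291}{\frac{1}{600 + 2164} \left(1504 + 2164\right)} = - \frac{3677291}{\frac{1}{2764} \cdot 3668} = - \frac{3677291}{\frac{917}{691}} = \left(-3677291\right) \frac{691}{917} = - \frac{2541008081}{917}$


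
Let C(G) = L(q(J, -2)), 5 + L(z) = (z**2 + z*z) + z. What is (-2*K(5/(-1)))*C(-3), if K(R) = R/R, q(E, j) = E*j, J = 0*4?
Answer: 10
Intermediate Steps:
J = 0
L(z) = -5 + z + 2*z**2 (L(z) = -5 + ((z**2 + z*z) + z) = -5 + ((z**2 + z**2) + z) = -5 + (2*z**2 + z) = -5 + (z + 2*z**2) = -5 + z + 2*z**2)
C(G) = -5 (C(G) = -5 + 0*(-2) + 2*(0*(-2))**2 = -5 + 0 + 2*0**2 = -5 + 0 + 2*0 = -5 + 0 + 0 = -5)
K(R) = 1
(-2*K(5/(-1)))*C(-3) = -2*1*(-5) = -2*(-5) = 10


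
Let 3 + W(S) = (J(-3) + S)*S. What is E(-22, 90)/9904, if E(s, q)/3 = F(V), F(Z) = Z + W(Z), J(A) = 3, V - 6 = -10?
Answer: -9/9904 ≈ -0.00090872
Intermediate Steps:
V = -4 (V = 6 - 10 = -4)
W(S) = -3 + S*(3 + S) (W(S) = -3 + (3 + S)*S = -3 + S*(3 + S))
F(Z) = -3 + Z² + 4*Z (F(Z) = Z + (-3 + Z² + 3*Z) = -3 + Z² + 4*Z)
E(s, q) = -9 (E(s, q) = 3*(-3 + (-4)² + 4*(-4)) = 3*(-3 + 16 - 16) = 3*(-3) = -9)
E(-22, 90)/9904 = -9/9904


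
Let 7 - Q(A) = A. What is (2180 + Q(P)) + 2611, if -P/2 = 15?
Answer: 4828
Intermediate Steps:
P = -30 (P = -2*15 = -30)
Q(A) = 7 - A
(2180 + Q(P)) + 2611 = (2180 + (7 - 1*(-30))) + 2611 = (2180 + (7 + 30)) + 2611 = (2180 + 37) + 2611 = 2217 + 2611 = 4828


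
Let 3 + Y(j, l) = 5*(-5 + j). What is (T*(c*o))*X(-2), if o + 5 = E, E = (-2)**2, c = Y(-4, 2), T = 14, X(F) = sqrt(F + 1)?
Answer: 672*I ≈ 672.0*I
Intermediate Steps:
X(F) = sqrt(1 + F)
Y(j, l) = -28 + 5*j (Y(j, l) = -3 + 5*(-5 + j) = -3 + (-25 + 5*j) = -28 + 5*j)
c = -48 (c = -28 + 5*(-4) = -28 - 20 = -48)
E = 4
o = -1 (o = -5 + 4 = -1)
(T*(c*o))*X(-2) = (14*(-48*(-1)))*sqrt(1 - 2) = (14*48)*sqrt(-1) = 672*I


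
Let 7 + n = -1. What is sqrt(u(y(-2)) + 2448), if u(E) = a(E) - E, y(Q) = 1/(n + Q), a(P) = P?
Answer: 12*sqrt(17) ≈ 49.477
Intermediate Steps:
n = -8 (n = -7 - 1 = -8)
y(Q) = 1/(-8 + Q)
u(E) = 0 (u(E) = E - E = 0)
sqrt(u(y(-2)) + 2448) = sqrt(0 + 2448) = sqrt(2448) = 12*sqrt(17)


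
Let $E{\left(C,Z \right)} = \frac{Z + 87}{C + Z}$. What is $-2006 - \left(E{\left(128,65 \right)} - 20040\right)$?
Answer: $\frac{3480410}{193} \approx 18033.0$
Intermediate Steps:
$E{\left(C,Z \right)} = \frac{87 + Z}{C + Z}$
$-2006 - \left(E{\left(128,65 \right)} - 20040\right) = -2006 - \left(\frac{87 + 65}{128 + 65} - 20040\right) = -2006 - \left(\frac{1}{193} \cdot 152 - 20040\right) = -2006 - \left(\frac{152}{193} - 20040\right) = -2006 - - \frac{3867568}{193} = -2006 + \frac{3867568}{193} = \frac{3480410}{193}$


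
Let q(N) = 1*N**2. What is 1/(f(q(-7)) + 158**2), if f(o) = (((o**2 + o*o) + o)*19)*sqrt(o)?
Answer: 1/670147 ≈ 1.4922e-6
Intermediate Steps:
q(N) = N**2
f(o) = sqrt(o)*(19*o + 38*o**2) (f(o) = (((o**2 + o**2) + o)*19)*sqrt(o) = ((2*o**2 + o)*19)*sqrt(o) = ((o + 2*o**2)*19)*sqrt(o) = (19*o + 38*o**2)*sqrt(o) = sqrt(o)*(19*o + 38*o**2))
1/(f(q(-7)) + 158**2) = 1/(((-7)**2)**(3/2)*(19 + 38*(-7)**2) + 158**2) = 1/(49**(3/2)*(19 + 38*49) + 24964) = 1/(343*(19 + 1862) + 24964) = 1/(343*1881 + 24964) = 1/(645183 + 24964) = 1/670147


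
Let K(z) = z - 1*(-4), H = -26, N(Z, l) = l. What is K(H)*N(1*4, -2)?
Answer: 44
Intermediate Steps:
K(z) = 4 + z (K(z) = z + 4 = 4 + z)
K(H)*N(1*4, -2) = (4 - 26)*(-2) = -22*(-2) = 44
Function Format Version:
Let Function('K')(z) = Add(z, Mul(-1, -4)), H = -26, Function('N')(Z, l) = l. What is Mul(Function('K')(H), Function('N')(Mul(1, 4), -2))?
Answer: 44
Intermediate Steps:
Function('K')(z) = Add(4, z) (Function('K')(z) = Add(z, 4) = Add(4, z))
Mul(Function('K')(H), Function('N')(Mul(1, 4), -2)) = Mul(Add(4, -26), -2) = Mul(-22, -2) = 44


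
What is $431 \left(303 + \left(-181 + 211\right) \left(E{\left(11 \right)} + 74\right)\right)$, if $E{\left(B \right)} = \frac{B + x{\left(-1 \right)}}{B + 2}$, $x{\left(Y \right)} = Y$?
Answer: $\frac{14265669}{13} \approx 1.0974 \cdot 10^{6}$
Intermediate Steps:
$E{\left(B \right)} = \frac{-1 + B}{2 + B}$ ($E{\left(B \right)} = \frac{B - 1}{B + 2} = \frac{-1 + B}{2 + B}$)
$431 \left(303 + \left(-181 + 211\right) \left(E{\left(11 \right)} + 74\right)\right) = 431 \left(303 + \left(-181 + 211\right) \left(\frac{-1 + 11}{2 + 11} + 74\right)\right) = 431 \left(303 + 30 \left(\frac{1}{13} \cdot 10 + 74\right)\right) = 431 \left(303 + 30 \left(\frac{10}{13} + 74\right)\right) = 431 \left(303 + 30 \cdot \frac{972}{13}\right) = 431 \left(303 + \frac{29160}{13}\right) = 431 \cdot \frac{33099}{13} = \frac{14265669}{13}$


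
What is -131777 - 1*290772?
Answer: -422549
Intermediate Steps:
-131777 - 1*290772 = -131777 - 290772 = -422549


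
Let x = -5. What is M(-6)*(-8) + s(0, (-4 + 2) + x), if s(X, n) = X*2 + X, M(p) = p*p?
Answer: -288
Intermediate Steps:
M(p) = p**2
s(X, n) = 3*X (s(X, n) = 2*X + X = 3*X)
M(-6)*(-8) + s(0, (-4 + 2) + x) = (-6)**2*(-8) + 3*0 = 36*(-8) + 0 = -288 + 0 = -288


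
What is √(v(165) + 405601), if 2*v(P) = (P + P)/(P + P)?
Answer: √1622406/2 ≈ 636.87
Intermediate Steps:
v(P) = ½ (v(P) = ((P + P)/(P + P))/2 = ((2*P)/((2*P)))/2 = ((2*P)*(1/(2*P)))/2 = (½)*1 = ½)
√(v(165) + 405601) = √(½ + 405601) = √(811203/2) = √1622406/2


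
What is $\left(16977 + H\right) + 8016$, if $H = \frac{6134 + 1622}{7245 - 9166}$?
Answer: $\frac{48003797}{1921} \approx 24989.0$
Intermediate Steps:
$H = - \frac{7756}{1921}$ ($H = \frac{7756}{-1921} = 7756 \left(- \frac{1}{1921}\right) = - \frac{7756}{1921} \approx -4.0375$)
$\left(16977 + H\right) + 8016 = \left(16977 - \frac{7756}{1921}\right) + 8016 = \frac{32605061}{1921} + 8016 = \frac{48003797}{1921}$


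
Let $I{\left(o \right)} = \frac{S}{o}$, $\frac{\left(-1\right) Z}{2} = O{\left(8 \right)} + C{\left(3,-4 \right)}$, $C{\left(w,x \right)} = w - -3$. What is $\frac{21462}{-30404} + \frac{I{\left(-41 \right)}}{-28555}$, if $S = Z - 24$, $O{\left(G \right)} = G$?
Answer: $- \frac{12564162409}{17797817510} \approx -0.70594$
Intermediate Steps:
$C{\left(w,x \right)} = 3 + w$ ($C{\left(w,x \right)} = w + 3 = 3 + w$)
$Z = -28$ ($Z = - 2 \left(8 + \left(3 + 3\right)\right) = - 2 \left(8 + 6\right) = \left(-2\right) 14 = -28$)
$S = -52$ ($S = -28 - 24 = -52$)
$I{\left(o \right)} = - \frac{52}{o}$
$\frac{21462}{-30404} + \frac{I{\left(-41 \right)}}{-28555} = \frac{21462}{-30404} + \frac{\left(-52\right) \frac{1}{-41}}{-28555} = 21462 \left(- \frac{1}{30404}\right) + \left(-52\right) \left(- \frac{1}{41}\right) \left(- \frac{1}{28555}\right) = - \frac{10731}{15202} + \frac{52}{41} \left(- \frac{1}{28555}\right) = - \frac{10731}{15202} - \frac{52}{1170755} = - \frac{12564162409}{17797817510}$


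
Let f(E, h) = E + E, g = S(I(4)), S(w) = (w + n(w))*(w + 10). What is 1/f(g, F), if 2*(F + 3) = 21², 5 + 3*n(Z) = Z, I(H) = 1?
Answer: -3/22 ≈ -0.13636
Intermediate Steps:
n(Z) = -5/3 + Z/3
S(w) = (10 + w)*(-5/3 + 4*w/3) (S(w) = (w + (-5/3 + w/3))*(w + 10) = (-5/3 + 4*w/3)*(10 + w) = (10 + w)*(-5/3 + 4*w/3))
g = -11/3 (g = -50/3 + (4/3)*1² + (35/3)*1 = -50/3 + (4/3)*1 + 35/3 = -50/3 + 4/3 + 35/3 = -11/3 ≈ -3.6667)
F = 435/2 (F = -3 + (½)*21² = -3 + (½)*441 = -3 + 441/2 = 435/2 ≈ 217.50)
f(E, h) = 2*E
1/f(g, F) = 1/(2*(-11/3)) = 1/(-22/3) = -3/22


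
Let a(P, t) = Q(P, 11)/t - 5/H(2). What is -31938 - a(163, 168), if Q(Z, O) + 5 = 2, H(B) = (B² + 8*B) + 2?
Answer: -19673657/616 ≈ -31938.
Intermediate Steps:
H(B) = 2 + B² + 8*B
Q(Z, O) = -3 (Q(Z, O) = -5 + 2 = -3)
a(P, t) = -5/22 - 3/t (a(P, t) = -3/t - 5/(2 + 2² + 8*2) = -3/t - 5/(2 + 4 + 16) = -3/t - 5/22 = -5/22 - 3/t)
-31938 - a(163, 168) = -31938 - (-5/22 - 3/168) = -31938 - (-5/22 - 3*1/168) = -31938 - (-5/22 - 1/56) = -31938 - 1*(-151/616) = -31938 + 151/616 = -19673657/616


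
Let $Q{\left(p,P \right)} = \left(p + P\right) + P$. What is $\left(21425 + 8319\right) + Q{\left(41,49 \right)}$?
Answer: $29883$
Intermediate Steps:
$Q{\left(p,P \right)} = p + 2 P$ ($Q{\left(p,P \right)} = \left(P + p\right) + P = p + 2 P$)
$\left(21425 + 8319\right) + Q{\left(41,49 \right)} = \left(21425 + 8319\right) + \left(41 + 2 \cdot 49\right) = 29744 + \left(41 + 98\right) = 29744 + 139 = 29883$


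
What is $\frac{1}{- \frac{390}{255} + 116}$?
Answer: $\frac{17}{1946} \approx 0.0087359$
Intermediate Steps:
$\frac{1}{- \frac{390}{255} + 116} = \frac{1}{\left(-390\right) \frac{1}{255} + 116} = \frac{1}{- \frac{26}{17} + 116} = \frac{1}{\frac{1946}{17}} = \frac{17}{1946}$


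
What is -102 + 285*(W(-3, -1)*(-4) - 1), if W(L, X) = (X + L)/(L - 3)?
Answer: -1147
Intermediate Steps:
W(L, X) = (L + X)/(-3 + L)
-102 + 285*(W(-3, -1)*(-4) - 1) = -102 + 285*(((-3 - 1)/(-3 - 3))*(-4) - 1) = -102 + 285*((-4/(-6))*(-4) - 1) = -102 + 285*(-⅙*(-4)*(-4) - 1) = -102 + 285*((⅔)*(-4) - 1) = -102 + 285*(-8/3 - 1) = -102 + 285*(-11/3) = -102 - 1045 = -1147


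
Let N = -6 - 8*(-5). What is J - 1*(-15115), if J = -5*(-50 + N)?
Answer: 15195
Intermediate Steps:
N = 34 (N = -6 - 1*(-40) = -6 + 40 = 34)
J = 80 (J = -5*(-50 + 34) = -5*(-16) = 80)
J - 1*(-15115) = 80 - 1*(-15115) = 80 + 15115 = 15195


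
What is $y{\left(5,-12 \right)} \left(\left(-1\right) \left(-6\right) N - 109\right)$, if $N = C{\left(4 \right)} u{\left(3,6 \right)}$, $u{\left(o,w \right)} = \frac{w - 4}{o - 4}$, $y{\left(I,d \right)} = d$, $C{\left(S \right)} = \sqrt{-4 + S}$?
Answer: $1308$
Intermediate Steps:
$u{\left(o,w \right)} = \frac{-4 + w}{-4 + o}$
$N = 0$ ($N = \sqrt{-4 + 4} \frac{-4 + 6}{-4 + 3} = \sqrt{0} \frac{1}{-1} \cdot 2 = 0 \left(\left(-1\right) 2\right) = 0 \left(-2\right) = 0$)
$y{\left(5,-12 \right)} \left(\left(-1\right) \left(-6\right) N - 109\right) = - 12 \left(\left(-1\right) \left(-6\right) 0 - 109\right) = - 12 \left(6 \cdot 0 - 109\right) = - 12 \left(0 - 109\right) = \left(-12\right) \left(-109\right) = 1308$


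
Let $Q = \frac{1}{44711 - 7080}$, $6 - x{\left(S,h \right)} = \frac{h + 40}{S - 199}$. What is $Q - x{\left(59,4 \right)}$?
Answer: $- \frac{8316416}{1317085} \approx -6.3143$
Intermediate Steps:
$x{\left(S,h \right)} = 6 - \frac{40 + h}{-199 + S}$ ($x{\left(S,h \right)} = 6 - \frac{h + 40}{S - 199} = 6 - \frac{40 + h}{-199 + S}$)
$Q = \frac{1}{37631} \approx 2.6574 \cdot 10^{-5}$
$Q - x{\left(59,4 \right)} = \frac{1}{37631} - \frac{-1234 - 4 + 6 \cdot 59}{-199 + 59} = \frac{1}{37631} - \frac{-1234 - 4 + 354}{-140} = \frac{1}{37631} - \left(- \frac{1}{140}\right) \left(-884\right) = \frac{1}{37631} - \frac{221}{35} = - \frac{8316416}{1317085}$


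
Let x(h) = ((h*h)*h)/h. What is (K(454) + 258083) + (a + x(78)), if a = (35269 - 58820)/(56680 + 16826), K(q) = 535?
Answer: 19457161661/73506 ≈ 2.6470e+5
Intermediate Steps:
x(h) = h**2 (x(h) = (h**2*h)/h = h**3/h = h**2)
a = -23551/73506 ≈ -0.32040
(K(454) + 258083) + (a + x(78)) = (535 + 258083) + (-23551/73506 + 78**2) = 258618 + (-23551/73506 + 6084) = 258618 + 447186953/73506 = 19457161661/73506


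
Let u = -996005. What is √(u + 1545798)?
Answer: √549793 ≈ 741.48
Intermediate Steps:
√(u + 1545798) = √(-996005 + 1545798) = √549793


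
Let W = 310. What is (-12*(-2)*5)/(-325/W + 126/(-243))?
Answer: -200880/2623 ≈ -76.584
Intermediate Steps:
(-12*(-2)*5)/(-325/W + 126/(-243)) = (-12*(-2)*5)/(-325/310 + 126/(-243)) = (-2*(-12)*5)/(-325*1/310 + 126*(-1/243)) = (24*5)/(-65/62 - 14/27) = 120/(-2623/1674) = 120*(-1674/2623) = -200880/2623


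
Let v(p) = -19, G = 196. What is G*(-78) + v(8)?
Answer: -15307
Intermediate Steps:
G*(-78) + v(8) = 196*(-78) - 19 = -15288 - 19 = -15307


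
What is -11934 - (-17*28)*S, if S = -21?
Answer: -21930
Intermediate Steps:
-11934 - (-17*28)*S = -11934 - (-17*28)*(-21) = -11934 - (-476)*(-21) = -11934 - 1*9996 = -11934 - 9996 = -21930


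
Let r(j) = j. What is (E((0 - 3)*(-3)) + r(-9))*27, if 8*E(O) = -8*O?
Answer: -486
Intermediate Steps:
E(O) = -O (E(O) = (-8*O)/8 = -O)
(E((0 - 3)*(-3)) + r(-9))*27 = (-(0 - 3)*(-3) - 9)*27 = (-(-3)*(-3) - 9)*27 = (-1*9 - 9)*27 = (-9 - 9)*27 = -18*27 = -486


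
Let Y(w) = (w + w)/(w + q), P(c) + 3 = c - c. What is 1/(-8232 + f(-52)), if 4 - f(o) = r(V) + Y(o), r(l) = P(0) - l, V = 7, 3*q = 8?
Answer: -37/304144 ≈ -0.00012165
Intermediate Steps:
q = 8/3 (q = (1/3)*8 = 8/3 ≈ 2.6667)
P(c) = -3 (P(c) = -3 + (c - c) = -3 + 0 = -3)
Y(w) = 2*w/(8/3 + w) (Y(w) = (w + w)/(w + 8/3) = (2*w)/(8/3 + w) = 2*w/(8/3 + w))
r(l) = -3 - l
f(o) = 14 - 6*o/(8 + 3*o) (f(o) = 4 - ((-3 - 1*7) + 6*o/(8 + 3*o)) = 4 - ((-3 - 7) + 6*o/(8 + 3*o)) = 4 - (-10 + 6*o/(8 + 3*o)) = 4 + (10 - 6*o/(8 + 3*o)) = 14 - 6*o/(8 + 3*o))
1/(-8232 + f(-52)) = 1/(-8232 + 4*(28 + 9*(-52))/(8 + 3*(-52))) = 1/(-8232 + 4*(28 - 468)/(8 - 156)) = 1/(-8232 + 4*(-440)/(-148)) = 1/(-8232 + 4*(-1/148)*(-440)) = 1/(-8232 + 440/37) = 1/(-304144/37) = -37/304144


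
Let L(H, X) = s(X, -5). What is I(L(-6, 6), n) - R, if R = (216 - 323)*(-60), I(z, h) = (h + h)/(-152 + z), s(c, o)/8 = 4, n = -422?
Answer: -192389/30 ≈ -6413.0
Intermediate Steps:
s(c, o) = 32 (s(c, o) = 8*4 = 32)
L(H, X) = 32
I(z, h) = 2*h/(-152 + z) (I(z, h) = (2*h)/(-152 + z) = 2*h/(-152 + z))
R = 6420 (R = -107*(-60) = 6420)
I(L(-6, 6), n) - R = 2*(-422)/(-152 + 32) - 1*6420 = 2*(-422)/(-120) - 6420 = 2*(-422)*(-1/120) - 6420 = 211/30 - 6420 = -192389/30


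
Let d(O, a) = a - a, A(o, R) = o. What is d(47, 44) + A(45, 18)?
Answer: 45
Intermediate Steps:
d(O, a) = 0
d(47, 44) + A(45, 18) = 0 + 45 = 45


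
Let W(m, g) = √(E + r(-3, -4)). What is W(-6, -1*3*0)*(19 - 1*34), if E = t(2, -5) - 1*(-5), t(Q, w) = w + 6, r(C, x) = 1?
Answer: -15*√7 ≈ -39.686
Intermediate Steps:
t(Q, w) = 6 + w
E = 6 (E = (6 - 5) - 1*(-5) = 1 + 5 = 6)
W(m, g) = √7 (W(m, g) = √(6 + 1) = √7)
W(-6, -1*3*0)*(19 - 1*34) = √7*(19 - 1*34) = √7*(19 - 34) = √7*(-15) = -15*√7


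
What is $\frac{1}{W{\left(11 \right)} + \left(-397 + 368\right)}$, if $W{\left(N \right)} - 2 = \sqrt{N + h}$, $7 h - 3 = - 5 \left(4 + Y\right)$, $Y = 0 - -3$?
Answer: $- \frac{21}{562} - \frac{\sqrt{35}}{1686} \approx -0.040875$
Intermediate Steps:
$Y = 3$ ($Y = 0 + 3 = 3$)
$h = - \frac{32}{7}$ ($h = \frac{3}{7} + \frac{\left(-5\right) \left(4 + 3\right)}{7} = \frac{3}{7} + \frac{\left(-5\right) 7}{7} = \frac{3}{7} + \frac{1}{7} \left(-35\right) = \frac{3}{7} - 5 = - \frac{32}{7} \approx -4.5714$)
$W{\left(N \right)} = 2 + \sqrt{- \frac{32}{7} + N}$ ($W{\left(N \right)} = 2 + \sqrt{N - \frac{32}{7}} = 2 + \sqrt{- \frac{32}{7} + N}$)
$\frac{1}{W{\left(11 \right)} + \left(-397 + 368\right)} = \frac{1}{\left(2 + \frac{\sqrt{-224 + 49 \cdot 11}}{7}\right) + \left(-397 + 368\right)} = \frac{1}{\left(2 + \frac{\sqrt{-224 + 539}}{7}\right) - 29} = \frac{1}{\left(2 + \frac{\sqrt{315}}{7}\right) - 29} = \frac{1}{\left(2 + \frac{3 \sqrt{35}}{7}\right) - 29} = \frac{1}{-27 + \frac{3 \sqrt{35}}{7}}$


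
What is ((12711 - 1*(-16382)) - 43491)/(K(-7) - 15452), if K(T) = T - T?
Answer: 7199/7726 ≈ 0.93179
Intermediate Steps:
K(T) = 0
((12711 - 1*(-16382)) - 43491)/(K(-7) - 15452) = ((12711 - 1*(-16382)) - 43491)/(0 - 15452) = ((12711 + 16382) - 43491)/(-15452) = (29093 - 43491)*(-1/15452) = -14398*(-1/15452) = 7199/7726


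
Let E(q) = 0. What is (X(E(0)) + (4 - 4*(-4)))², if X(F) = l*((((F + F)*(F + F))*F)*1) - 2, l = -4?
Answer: 324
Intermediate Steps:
X(F) = -2 - 16*F³ (X(F) = -4*((F + F)*(F + F))*F - 2 = -4*((2*F)*(2*F))*F - 2 = -4*(4*F²)*F - 2 = -4*4*F³ - 2 = -16*F³ - 2 = -2 - 16*F³)
(X(E(0)) + (4 - 4*(-4)))² = ((-2 - 16*0³) + (4 - 4*(-4)))² = ((-2 - 16*0) + (4 + 16))² = ((-2 + 0) + 20)² = (-2 + 20)² = 18² = 324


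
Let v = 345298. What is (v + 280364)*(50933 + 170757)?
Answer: 138703008780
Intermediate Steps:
(v + 280364)*(50933 + 170757) = (345298 + 280364)*(50933 + 170757) = 625662*221690 = 138703008780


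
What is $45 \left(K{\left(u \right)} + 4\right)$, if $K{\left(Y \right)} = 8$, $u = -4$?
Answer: $540$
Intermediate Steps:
$45 \left(K{\left(u \right)} + 4\right) = 45 \left(8 + 4\right) = 45 \cdot 12 = 540$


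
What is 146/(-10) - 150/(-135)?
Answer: -607/45 ≈ -13.489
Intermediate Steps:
146/(-10) - 150/(-135) = 146*(-⅒) - 150*(-1/135) = -73/5 + 10/9 = -607/45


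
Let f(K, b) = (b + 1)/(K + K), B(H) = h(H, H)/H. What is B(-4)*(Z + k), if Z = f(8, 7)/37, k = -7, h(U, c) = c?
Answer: -517/74 ≈ -6.9865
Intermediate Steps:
B(H) = 1 (B(H) = H/H = 1)
f(K, b) = (1 + b)/(2*K) (f(K, b) = (1 + b)/((2*K)) = (1 + b)*(1/(2*K)) = (1 + b)/(2*K))
Z = 1/74 (Z = ((1/2)*(1 + 7)/8)/37 = ((1/2)*(1/8)*8)*(1/37) = (1/2)*(1/37) = 1/74 ≈ 0.013514)
B(-4)*(Z + k) = 1*(1/74 - 7) = 1*(-517/74) = -517/74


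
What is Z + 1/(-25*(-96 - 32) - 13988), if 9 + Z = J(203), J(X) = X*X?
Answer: 444465599/10788 ≈ 41200.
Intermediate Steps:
J(X) = X**2
Z = 41200 (Z = -9 + 203**2 = -9 + 41209 = 41200)
Z + 1/(-25*(-96 - 32) - 13988) = 41200 + 1/(-25*(-96 - 32) - 13988) = 41200 + 1/(-25*(-128) - 13988) = 41200 + 1/(3200 - 13988) = 41200 + 1/(-10788) = 41200 - 1/10788 = 444465599/10788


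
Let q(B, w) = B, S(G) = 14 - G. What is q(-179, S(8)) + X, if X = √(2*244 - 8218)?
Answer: -179 + I*√7730 ≈ -179.0 + 87.92*I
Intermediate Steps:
X = I*√7730 (X = √(488 - 8218) = √(-7730) = I*√7730 ≈ 87.92*I)
q(-179, S(8)) + X = -179 + I*√7730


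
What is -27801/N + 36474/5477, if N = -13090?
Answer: 629710737/71693930 ≈ 8.7833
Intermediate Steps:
-27801/N + 36474/5477 = -27801/(-13090) + 36474/5477 = -27801*(-1/13090) + 36474*(1/5477) = 27801/13090 + 36474/5477 = 629710737/71693930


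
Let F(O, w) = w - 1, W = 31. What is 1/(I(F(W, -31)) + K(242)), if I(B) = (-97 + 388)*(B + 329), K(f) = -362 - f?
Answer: 1/85823 ≈ 1.1652e-5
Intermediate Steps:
F(O, w) = -1 + w
I(B) = 95739 + 291*B (I(B) = 291*(329 + B) = 95739 + 291*B)
1/(I(F(W, -31)) + K(242)) = 1/((95739 + 291*(-1 - 31)) + (-362 - 1*242)) = 1/((95739 + 291*(-32)) + (-362 - 242)) = 1/((95739 - 9312) - 604) = 1/(86427 - 604) = 1/85823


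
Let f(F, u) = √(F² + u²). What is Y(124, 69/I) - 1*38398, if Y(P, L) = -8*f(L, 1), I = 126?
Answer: -38398 - 4*√2293/21 ≈ -38407.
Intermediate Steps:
Y(P, L) = -8*√(1 + L²) (Y(P, L) = -8*√(L² + 1²) = -8*√(L² + 1) = -8*√(1 + L²))
Y(124, 69/I) - 1*38398 = -8*√(1 + (69/126)²) - 1*38398 = -8*√(1 + (69*(1/126))²) - 38398 = -8*√(1 + (23/42)²) - 38398 = -8*√(1 + 529/1764) - 38398 = -4*√2293/21 - 38398 = -38398 - 4*√2293/21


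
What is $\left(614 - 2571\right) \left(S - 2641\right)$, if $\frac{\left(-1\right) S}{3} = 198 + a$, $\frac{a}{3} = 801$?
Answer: $20438908$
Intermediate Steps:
$a = 2403$ ($a = 3 \cdot 801 = 2403$)
$S = -7803$ ($S = - 3 \left(198 + 2403\right) = \left(-3\right) 2601 = -7803$)
$\left(614 - 2571\right) \left(S - 2641\right) = \left(614 - 2571\right) \left(-7803 - 2641\right) = \left(-1957\right) \left(-10444\right) = 20438908$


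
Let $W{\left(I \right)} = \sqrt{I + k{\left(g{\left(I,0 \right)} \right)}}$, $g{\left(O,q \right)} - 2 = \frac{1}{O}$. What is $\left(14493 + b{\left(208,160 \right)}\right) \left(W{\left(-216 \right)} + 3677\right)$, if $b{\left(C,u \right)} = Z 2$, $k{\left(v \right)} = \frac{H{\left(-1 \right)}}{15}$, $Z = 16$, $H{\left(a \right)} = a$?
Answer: $53408425 + \frac{2905 i \sqrt{48615}}{3} \approx 5.3408 \cdot 10^{7} + 2.1351 \cdot 10^{5} i$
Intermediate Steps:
$g{\left(O,q \right)} = 2 + \frac{1}{O}$
$k{\left(v \right)} = - \frac{1}{15}$
$W{\left(I \right)} = \sqrt{- \frac{1}{15} + I}$ ($W{\left(I \right)} = \sqrt{I - \frac{1}{15}} = \sqrt{- \frac{1}{15} + I}$)
$b{\left(C,u \right)} = 32$ ($b{\left(C,u \right)} = 16 \cdot 2 = 32$)
$\left(14493 + b{\left(208,160 \right)}\right) \left(W{\left(-216 \right)} + 3677\right) = \left(14493 + 32\right) \left(\frac{\sqrt{-15 + 225 \left(-216\right)}}{15} + 3677\right) = 14525 \left(\frac{\sqrt{-15 - 48600}}{15} + 3677\right) = 14525 \left(\frac{\sqrt{-48615}}{15} + 3677\right) = 14525 \left(\frac{i \sqrt{48615}}{15} + 3677\right) = 14525 \left(3677 + \frac{i \sqrt{48615}}{15}\right) = 53408425 + \frac{2905 i \sqrt{48615}}{3}$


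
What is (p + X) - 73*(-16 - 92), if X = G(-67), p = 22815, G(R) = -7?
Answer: 30692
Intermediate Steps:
X = -7
(p + X) - 73*(-16 - 92) = (22815 - 7) - 73*(-16 - 92) = 22808 - 73*(-108) = 22808 + 7884 = 30692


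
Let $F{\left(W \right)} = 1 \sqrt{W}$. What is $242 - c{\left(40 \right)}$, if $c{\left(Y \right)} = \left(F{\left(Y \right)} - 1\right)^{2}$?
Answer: $201 + 4 \sqrt{10} \approx 213.65$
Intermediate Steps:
$F{\left(W \right)} = \sqrt{W}$
$c{\left(Y \right)} = \left(-1 + \sqrt{Y}\right)^{2}$ ($c{\left(Y \right)} = \left(\sqrt{Y} - 1\right)^{2} = \left(-1 + \sqrt{Y}\right)^{2}$)
$242 - c{\left(40 \right)} = 242 - \left(-1 + \sqrt{40}\right)^{2} = 242 - \left(-1 + 2 \sqrt{10}\right)^{2}$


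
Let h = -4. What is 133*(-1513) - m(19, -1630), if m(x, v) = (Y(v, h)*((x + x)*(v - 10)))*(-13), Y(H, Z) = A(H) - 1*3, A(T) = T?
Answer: 1322790051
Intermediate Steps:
Y(H, Z) = -3 + H (Y(H, Z) = H - 1*3 = H - 3 = -3 + H)
m(x, v) = -26*x*(-10 + v)*(-3 + v) (m(x, v) = ((-3 + v)*((x + x)*(v - 10)))*(-13) = ((-3 + v)*((2*x)*(-10 + v)))*(-13) = ((-3 + v)*(2*x*(-10 + v)))*(-13) = (2*x*(-10 + v)*(-3 + v))*(-13) = -26*x*(-10 + v)*(-3 + v))
133*(-1513) - m(19, -1630) = 133*(-1513) - (-26)*19*(-10 - 1630)*(-3 - 1630) = -201229 - (-26)*19*(-1640)*(-1633) = -201229 - 1*(-1322991280) = -201229 + 1322991280 = 1322790051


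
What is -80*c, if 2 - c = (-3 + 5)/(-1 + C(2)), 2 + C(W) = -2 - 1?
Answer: -560/3 ≈ -186.67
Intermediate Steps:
C(W) = -5 (C(W) = -2 + (-2 - 1) = -2 - 3 = -5)
c = 7/3 (c = 2 - (-3 + 5)/(-1 - 5) = 2 - 2/(-6) = 2 - 2*(-1)/6 = 2 - 1*(-⅓) = 2 + ⅓ = 7/3 ≈ 2.3333)
-80*c = -80*7/3 = -560/3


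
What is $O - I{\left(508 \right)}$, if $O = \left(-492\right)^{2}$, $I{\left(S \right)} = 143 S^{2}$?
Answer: $-36661088$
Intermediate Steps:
$O = 242064$
$O - I{\left(508 \right)} = 242064 - 143 \cdot 508^{2} = 242064 - 143 \cdot 258064 = 242064 - 36903152 = -36661088$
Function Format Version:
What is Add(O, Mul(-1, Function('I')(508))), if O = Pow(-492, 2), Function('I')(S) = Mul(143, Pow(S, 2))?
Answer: -36661088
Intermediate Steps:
O = 242064
Add(O, Mul(-1, Function('I')(508))) = Add(242064, Mul(-1, Mul(143, Pow(508, 2)))) = Add(242064, Mul(-1, Mul(143, 258064))) = Add(242064, Mul(-1, 36903152)) = Add(242064, -36903152) = -36661088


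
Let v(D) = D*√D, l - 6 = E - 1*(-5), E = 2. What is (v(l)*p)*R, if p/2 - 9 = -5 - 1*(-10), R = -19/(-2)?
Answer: 3458*√13 ≈ 12468.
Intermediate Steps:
l = 13 (l = 6 + (2 - 1*(-5)) = 6 + (2 + 5) = 6 + 7 = 13)
v(D) = D^(3/2)
R = 19/2 (R = -19*(-½) = 19/2 ≈ 9.5000)
p = 28 (p = 18 + 2*(-5 - 1*(-10)) = 18 + 2*(-5 + 10) = 18 + 2*5 = 18 + 10 = 28)
(v(l)*p)*R = (13^(3/2)*28)*(19/2) = ((13*√13)*28)*(19/2) = (364*√13)*(19/2) = 3458*√13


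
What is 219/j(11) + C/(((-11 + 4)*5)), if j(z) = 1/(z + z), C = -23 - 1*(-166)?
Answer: 168487/35 ≈ 4813.9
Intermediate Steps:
C = 143 (C = -23 + 166 = 143)
j(z) = 1/(2*z)
219/j(11) + C/(((-11 + 4)*5)) = 219/(((½)/11)) + 143/(((-11 + 4)*5)) = 219/(((½)*(1/11))) + 143/((-7*5)) = 219/(1/22) + 143/(-35) = 219*22 + 143*(-1/35) = 4818 - 143/35 = 168487/35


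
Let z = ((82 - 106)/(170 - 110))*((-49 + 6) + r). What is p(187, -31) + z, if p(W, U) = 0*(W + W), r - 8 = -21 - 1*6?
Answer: 124/5 ≈ 24.800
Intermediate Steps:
r = -19 (r = 8 + (-21 - 1*6) = 8 + (-21 - 6) = 8 - 27 = -19)
p(W, U) = 0 (p(W, U) = 0*(2*W) = 0)
z = 124/5 (z = ((82 - 106)/(170 - 110))*((-49 + 6) - 19) = (-24/60)*(-43 - 19) = -24*1/60*(-62) = -⅖*(-62) = 124/5 ≈ 24.800)
p(187, -31) + z = 0 + 124/5 = 124/5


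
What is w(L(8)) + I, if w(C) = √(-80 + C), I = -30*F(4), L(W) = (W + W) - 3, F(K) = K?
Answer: -120 + I*√67 ≈ -120.0 + 8.1853*I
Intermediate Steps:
L(W) = -3 + 2*W (L(W) = 2*W - 3 = -3 + 2*W)
I = -120 (I = -30*4 = -120)
w(L(8)) + I = √(-80 + (-3 + 2*8)) - 120 = √(-80 + (-3 + 16)) - 120 = √(-80 + 13) - 120 = √(-67) - 120 = I*√67 - 120 = -120 + I*√67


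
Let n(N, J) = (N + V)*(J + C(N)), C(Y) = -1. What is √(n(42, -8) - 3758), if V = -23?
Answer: I*√3929 ≈ 62.682*I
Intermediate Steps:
n(N, J) = (-1 + J)*(-23 + N) (n(N, J) = (N - 23)*(J - 1) = (-23 + N)*(-1 + J) = (-1 + J)*(-23 + N))
√(n(42, -8) - 3758) = √((23 - 1*42 - 23*(-8) - 8*42) - 3758) = √((23 - 42 + 184 - 336) - 3758) = √(-171 - 3758) = √(-3929) = I*√3929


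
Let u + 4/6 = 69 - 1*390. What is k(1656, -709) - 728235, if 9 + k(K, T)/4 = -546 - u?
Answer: -2187505/3 ≈ -7.2917e+5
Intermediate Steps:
u = -965/3 (u = -⅔ + (69 - 1*390) = -⅔ + (69 - 390) = -⅔ - 321 = -965/3 ≈ -321.67)
k(K, T) = -2800/3 (k(K, T) = -36 + 4*(-546 - 1*(-965/3)) = -36 + 4*(-546 + 965/3) = -36 + 4*(-673/3) = -36 - 2692/3 = -2800/3)
k(1656, -709) - 728235 = -2800/3 - 728235 = -2187505/3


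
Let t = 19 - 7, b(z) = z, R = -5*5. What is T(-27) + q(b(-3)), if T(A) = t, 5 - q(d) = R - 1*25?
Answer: 67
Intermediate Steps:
R = -25
q(d) = 55 (q(d) = 5 - (-25 - 1*25) = 5 - (-25 - 25) = 5 - 1*(-50) = 5 + 50 = 55)
t = 12
T(A) = 12
T(-27) + q(b(-3)) = 12 + 55 = 67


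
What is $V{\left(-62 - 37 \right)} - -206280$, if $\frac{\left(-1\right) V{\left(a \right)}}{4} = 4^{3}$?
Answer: $206024$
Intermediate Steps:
$V{\left(a \right)} = -256$ ($V{\left(a \right)} = - 4 \cdot 4^{3} = \left(-4\right) 64 = -256$)
$V{\left(-62 - 37 \right)} - -206280 = -256 - -206280 = -256 + 206280 = 206024$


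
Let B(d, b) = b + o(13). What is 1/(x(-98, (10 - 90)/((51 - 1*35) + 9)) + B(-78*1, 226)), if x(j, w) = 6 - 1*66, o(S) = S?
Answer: 1/179 ≈ 0.0055866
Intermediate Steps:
B(d, b) = 13 + b (B(d, b) = b + 13 = 13 + b)
x(j, w) = -60 (x(j, w) = 6 - 66 = -60)
1/(x(-98, (10 - 90)/((51 - 1*35) + 9)) + B(-78*1, 226)) = 1/(-60 + (13 + 226)) = 1/(-60 + 239) = 1/179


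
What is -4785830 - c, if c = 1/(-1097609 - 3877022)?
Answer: -23807738278729/4974631 ≈ -4.7858e+6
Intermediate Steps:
c = -1/4974631 (c = 1/(-4974631) = -1/4974631 ≈ -2.0102e-7)
-4785830 - c = -4785830 - 1*(-1/4974631) = -4785830 + 1/4974631 = -23807738278729/4974631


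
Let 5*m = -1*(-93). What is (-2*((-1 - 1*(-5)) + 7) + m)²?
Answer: 289/25 ≈ 11.560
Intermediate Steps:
m = 93/5 (m = (-1*(-93))/5 = (⅕)*93 = 93/5 ≈ 18.600)
(-2*((-1 - 1*(-5)) + 7) + m)² = (-2*((-1 - 1*(-5)) + 7) + 93/5)² = (-2*((-1 + 5) + 7) + 93/5)² = (-2*(4 + 7) + 93/5)² = (-2*11 + 93/5)² = (-22 + 93/5)² = (-17/5)² = 289/25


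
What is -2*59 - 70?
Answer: -188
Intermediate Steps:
-2*59 - 70 = -118 - 70 = -188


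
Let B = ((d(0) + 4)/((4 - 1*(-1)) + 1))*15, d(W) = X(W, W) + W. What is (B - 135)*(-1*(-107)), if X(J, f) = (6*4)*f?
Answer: -13375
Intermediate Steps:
X(J, f) = 24*f
d(W) = 25*W (d(W) = 24*W + W = 25*W)
B = 10 (B = ((25*0 + 4)/((4 - 1*(-1)) + 1))*15 = ((0 + 4)/((4 + 1) + 1))*15 = (4/(5 + 1))*15 = (4/6)*15 = (4*(⅙))*15 = (⅔)*15 = 10)
(B - 135)*(-1*(-107)) = (10 - 135)*(-1*(-107)) = -125*107 = -13375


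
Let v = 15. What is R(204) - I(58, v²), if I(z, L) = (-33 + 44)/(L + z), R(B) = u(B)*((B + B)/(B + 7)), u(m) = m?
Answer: 23552335/59713 ≈ 394.43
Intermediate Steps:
R(B) = 2*B²/(7 + B) (R(B) = B*((B + B)/(B + 7)) = B*((2*B)/(7 + B)) = B*(2*B/(7 + B)) = 2*B²/(7 + B))
I(z, L) = 11/(L + z)
R(204) - I(58, v²) = 2*204²/(7 + 204) - 11/(15² + 58) = 2*41616/211 - 11/(225 + 58) = 2*41616*(1/211) - 11/283 = 83232/211 - 11/283 = 23552335/59713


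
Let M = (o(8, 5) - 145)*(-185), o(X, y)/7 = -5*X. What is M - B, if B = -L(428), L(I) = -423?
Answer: 78202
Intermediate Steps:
B = 423 (B = -1*(-423) = 423)
o(X, y) = -35*X (o(X, y) = 7*(-5*X) = -35*X)
M = 78625 (M = (-35*8 - 145)*(-185) = (-280 - 145)*(-185) = -425*(-185) = 78625)
M - B = 78625 - 1*423 = 78625 - 423 = 78202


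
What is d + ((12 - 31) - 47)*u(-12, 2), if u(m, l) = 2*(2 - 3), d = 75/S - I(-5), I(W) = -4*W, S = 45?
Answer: 341/3 ≈ 113.67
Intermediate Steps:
d = -55/3 (d = 75/45 - (-4)*(-5) = 75*(1/45) - 1*20 = 5/3 - 20 = -55/3 ≈ -18.333)
u(m, l) = -2 (u(m, l) = 2*(-1) = -2)
d + ((12 - 31) - 47)*u(-12, 2) = -55/3 + ((12 - 31) - 47)*(-2) = -55/3 + (-19 - 47)*(-2) = -55/3 - 66*(-2) = -55/3 + 132 = 341/3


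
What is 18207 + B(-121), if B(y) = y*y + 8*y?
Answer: 31880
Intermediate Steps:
B(y) = y² + 8*y
18207 + B(-121) = 18207 - 121*(8 - 121) = 18207 - 121*(-113) = 18207 + 13673 = 31880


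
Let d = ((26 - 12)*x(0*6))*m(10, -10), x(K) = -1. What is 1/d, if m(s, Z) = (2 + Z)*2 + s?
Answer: 1/84 ≈ 0.011905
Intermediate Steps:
m(s, Z) = 4 + s + 2*Z (m(s, Z) = (4 + 2*Z) + s = 4 + s + 2*Z)
d = 84 (d = ((26 - 12)*(-1))*(4 + 10 + 2*(-10)) = (14*(-1))*(4 + 10 - 20) = -14*(-6) = 84)
1/d = 1/84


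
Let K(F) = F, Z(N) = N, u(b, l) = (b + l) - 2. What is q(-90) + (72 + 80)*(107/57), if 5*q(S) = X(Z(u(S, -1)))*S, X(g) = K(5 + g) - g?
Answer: 586/3 ≈ 195.33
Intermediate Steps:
u(b, l) = -2 + b + l
X(g) = 5 (X(g) = (5 + g) - g = 5)
q(S) = S (q(S) = (5*S)/5 = S)
q(-90) + (72 + 80)*(107/57) = -90 + (72 + 80)*(107/57) = -90 + 152*(107*(1/57)) = -90 + 152*(107/57) = -90 + 856/3 = 586/3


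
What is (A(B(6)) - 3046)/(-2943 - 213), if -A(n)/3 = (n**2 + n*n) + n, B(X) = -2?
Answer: 766/789 ≈ 0.97085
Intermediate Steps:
A(n) = -6*n**2 - 3*n (A(n) = -3*((n**2 + n*n) + n) = -3*((n**2 + n**2) + n) = -3*(2*n**2 + n) = -3*(n + 2*n**2) = -6*n**2 - 3*n)
(A(B(6)) - 3046)/(-2943 - 213) = (-3*(-2)*(1 + 2*(-2)) - 3046)/(-2943 - 213) = (-3*(-2)*(1 - 4) - 3046)/(-3156) = (-3*(-2)*(-3) - 3046)*(-1/3156) = (-18 - 3046)*(-1/3156) = -3064*(-1/3156) = 766/789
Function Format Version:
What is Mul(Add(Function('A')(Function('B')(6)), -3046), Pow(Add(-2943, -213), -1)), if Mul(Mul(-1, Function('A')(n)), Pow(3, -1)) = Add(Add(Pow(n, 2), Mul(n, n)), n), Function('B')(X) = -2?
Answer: Rational(766, 789) ≈ 0.97085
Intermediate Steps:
Function('A')(n) = Add(Mul(-6, Pow(n, 2)), Mul(-3, n)) (Function('A')(n) = Mul(-3, Add(Add(Pow(n, 2), Mul(n, n)), n)) = Mul(-3, Add(Add(Pow(n, 2), Pow(n, 2)), n)) = Mul(-3, Add(Mul(2, Pow(n, 2)), n)) = Mul(-3, Add(n, Mul(2, Pow(n, 2)))) = Add(Mul(-6, Pow(n, 2)), Mul(-3, n)))
Mul(Add(Function('A')(Function('B')(6)), -3046), Pow(Add(-2943, -213), -1)) = Mul(Add(Mul(-3, -2, Add(1, Mul(2, -2))), -3046), Pow(Add(-2943, -213), -1)) = Mul(Add(Mul(-3, -2, Add(1, -4)), -3046), Pow(-3156, -1)) = Mul(Add(Mul(-3, -2, -3), -3046), Rational(-1, 3156)) = Mul(Add(-18, -3046), Rational(-1, 3156)) = Mul(-3064, Rational(-1, 3156)) = Rational(766, 789)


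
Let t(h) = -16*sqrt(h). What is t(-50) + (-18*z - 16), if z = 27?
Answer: -502 - 80*I*sqrt(2) ≈ -502.0 - 113.14*I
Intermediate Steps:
t(-50) + (-18*z - 16) = -80*I*sqrt(2) + (-18*27 - 16) = -80*I*sqrt(2) + (-486 - 16) = -80*I*sqrt(2) - 502 = -502 - 80*I*sqrt(2)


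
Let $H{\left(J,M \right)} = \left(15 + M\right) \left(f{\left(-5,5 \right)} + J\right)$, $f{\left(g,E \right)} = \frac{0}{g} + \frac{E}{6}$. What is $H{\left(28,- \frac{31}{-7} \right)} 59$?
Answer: $\frac{694076}{21} \approx 33051.0$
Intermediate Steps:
$f{\left(g,E \right)} = \frac{E}{6}$ ($f{\left(g,E \right)} = 0 + E \frac{1}{6} = 0 + \frac{E}{6} = \frac{E}{6}$)
$H{\left(J,M \right)} = \left(15 + M\right) \left(\frac{5}{6} + J\right)$ ($H{\left(J,M \right)} = \left(15 + M\right) \left(\frac{1}{6} \cdot 5 + J\right) = \left(15 + M\right) \left(\frac{5}{6} + J\right)$)
$H{\left(28,- \frac{31}{-7} \right)} 59 = \left(\frac{25}{2} + 15 \cdot 28 + \frac{5 \left(- \frac{31}{-7}\right)}{6} + 28 \left(- \frac{31}{-7}\right)\right) 59 = \left(\frac{25}{2} + 420 + \frac{5 \left(\left(-31\right) \left(- \frac{1}{7}\right)\right)}{6} + 28 \left(\left(-31\right) \left(- \frac{1}{7}\right)\right)\right) 59 = \left(\frac{25}{2} + 420 + \frac{5}{6} \cdot \frac{31}{7} + 28 \cdot \frac{31}{7}\right) 59 = \left(\frac{25}{2} + 420 + \frac{155}{42} + 124\right) 59 = \frac{11764}{21} \cdot 59 = \frac{694076}{21}$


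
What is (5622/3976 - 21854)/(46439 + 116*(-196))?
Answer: -43442941/47121564 ≈ -0.92193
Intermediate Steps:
(5622/3976 - 21854)/(46439 + 116*(-196)) = (5622*(1/3976) - 21854)/(46439 - 22736) = (2811/1988 - 21854)/23703 = -43442941/1988*1/23703 = -43442941/47121564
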